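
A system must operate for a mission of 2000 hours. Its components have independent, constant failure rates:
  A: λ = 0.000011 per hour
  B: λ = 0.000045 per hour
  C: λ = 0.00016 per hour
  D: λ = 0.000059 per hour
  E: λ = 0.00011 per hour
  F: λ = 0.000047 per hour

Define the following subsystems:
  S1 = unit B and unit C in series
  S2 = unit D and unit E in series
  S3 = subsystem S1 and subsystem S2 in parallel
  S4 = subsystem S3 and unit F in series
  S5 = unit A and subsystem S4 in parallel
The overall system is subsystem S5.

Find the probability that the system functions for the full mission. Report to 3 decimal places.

R(A) = exp(−0.000011 × 2000) = 0.97824
R(B) = exp(−0.000045 × 2000) = 0.91393
R(C) = exp(−0.00016 × 2000) = 0.72615
R(D) = exp(−0.000059 × 2000) = 0.88870
R(E) = exp(−0.00011 × 2000) = 0.80252
R(F) = exp(−0.000047 × 2000) = 0.91028
Series (B and C): 0.91393 × 0.72615 = 0.66365
Series (D and E): 0.88870 × 0.80252 = 0.71320
Parallel ([0.66365] and [0.71320]): 1 − (1 − 0.66365)(1 − 0.71320) = 0.90353
Series ([0.90353] and F): 0.90353 × 0.91028 = 0.82247
Parallel (A and [0.82247]): 1 − (1 − 0.97824)(1 − 0.82247) = 0.996

0.996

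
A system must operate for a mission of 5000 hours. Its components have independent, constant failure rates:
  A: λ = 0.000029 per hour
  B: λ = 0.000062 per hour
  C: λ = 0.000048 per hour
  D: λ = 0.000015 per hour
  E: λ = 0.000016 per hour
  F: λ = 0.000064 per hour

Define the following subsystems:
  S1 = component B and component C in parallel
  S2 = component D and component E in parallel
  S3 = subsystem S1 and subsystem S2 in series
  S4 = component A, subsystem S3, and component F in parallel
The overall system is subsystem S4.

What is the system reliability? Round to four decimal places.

0.9977

R(A) = exp(−0.000029 × 5000) = 0.865022
R(B) = exp(−0.000062 × 5000) = 0.733447
R(C) = exp(−0.000048 × 5000) = 0.786628
R(D) = exp(−0.000015 × 5000) = 0.927743
R(E) = exp(−0.000016 × 5000) = 0.923116
R(F) = exp(−0.000064 × 5000) = 0.726149
Parallel (B and C): 1 − (1 − 0.733447)(1 − 0.786628) = 0.943125
Parallel (D and E): 1 − (1 − 0.927743)(1 − 0.923116) = 0.994445
Series ([0.943125] and [0.994445]): 0.943125 × 0.994445 = 0.937886
Parallel (A, [0.937886], and F): 1 − (1 − 0.865022)(1 − 0.937886)(1 − 0.726149) = 0.9977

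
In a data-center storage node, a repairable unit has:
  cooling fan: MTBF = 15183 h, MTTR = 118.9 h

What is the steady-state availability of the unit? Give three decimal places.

0.992

A(cooling fan) = MTBF/(MTBF+MTTR) = 15183/(15183+118.9) = 0.992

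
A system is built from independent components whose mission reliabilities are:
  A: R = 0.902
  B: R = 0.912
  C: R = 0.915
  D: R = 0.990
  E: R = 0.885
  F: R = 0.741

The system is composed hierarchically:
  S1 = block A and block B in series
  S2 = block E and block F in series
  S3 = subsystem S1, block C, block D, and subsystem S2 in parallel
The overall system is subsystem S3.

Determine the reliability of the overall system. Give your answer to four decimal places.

Series (A and B): 0.902000 × 0.912000 = 0.822624
Series (E and F): 0.885000 × 0.741000 = 0.655785
Parallel ([0.822624], C, D, and [0.655785]): 1 − (1 − 0.822624)(1 − 0.915000)(1 − 0.990000)(1 − 0.655785) = 0.9999

0.9999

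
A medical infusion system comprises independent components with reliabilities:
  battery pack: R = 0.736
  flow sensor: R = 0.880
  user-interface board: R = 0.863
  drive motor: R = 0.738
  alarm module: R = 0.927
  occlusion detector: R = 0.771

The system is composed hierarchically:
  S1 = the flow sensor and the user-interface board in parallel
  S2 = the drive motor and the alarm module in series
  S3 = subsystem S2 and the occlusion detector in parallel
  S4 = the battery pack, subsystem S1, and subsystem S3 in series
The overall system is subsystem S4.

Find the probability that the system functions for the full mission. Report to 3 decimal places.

0.672

Parallel (flow sensor and user-interface board): 1 − (1 − 0.88000)(1 − 0.86300) = 0.98356
Series (drive motor and alarm module): 0.73800 × 0.92700 = 0.68413
Parallel ([0.68413] and occlusion detector): 1 − (1 − 0.68413)(1 − 0.77100) = 0.92767
Series (battery pack, [0.98356], and [0.92767]): 0.73600 × 0.98356 × 0.92767 = 0.672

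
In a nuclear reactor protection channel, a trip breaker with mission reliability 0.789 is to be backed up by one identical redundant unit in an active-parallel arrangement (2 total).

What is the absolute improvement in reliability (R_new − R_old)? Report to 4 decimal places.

R_before = 0.789
R_after = 1 − (1 − 0.789)^2 = 0.9555
ΔR = 0.9555 − 0.789 = 0.1665

0.1665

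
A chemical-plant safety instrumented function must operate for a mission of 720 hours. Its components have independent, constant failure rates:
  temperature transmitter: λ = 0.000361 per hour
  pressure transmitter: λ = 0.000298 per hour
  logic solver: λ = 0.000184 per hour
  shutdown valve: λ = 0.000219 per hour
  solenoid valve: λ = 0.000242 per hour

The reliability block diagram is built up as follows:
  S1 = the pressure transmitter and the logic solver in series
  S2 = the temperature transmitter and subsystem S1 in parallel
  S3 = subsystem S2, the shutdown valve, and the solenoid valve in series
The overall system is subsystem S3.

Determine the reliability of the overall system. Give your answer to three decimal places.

R(temperature transmitter) = exp(−0.000361 × 720) = 0.77111
R(pressure transmitter) = exp(−0.000298 × 720) = 0.80690
R(logic solver) = exp(−0.000184 × 720) = 0.87592
R(shutdown valve) = exp(−0.000219 × 720) = 0.85412
R(solenoid valve) = exp(−0.000242 × 720) = 0.84010
Series (pressure transmitter and logic solver): 0.80690 × 0.87592 = 0.70678
Parallel (temperature transmitter and [0.70678]): 1 − (1 − 0.77111)(1 − 0.70678) = 0.93288
Series ([0.93288], shutdown valve, and solenoid valve): 0.93288 × 0.85412 × 0.84010 = 0.669

0.669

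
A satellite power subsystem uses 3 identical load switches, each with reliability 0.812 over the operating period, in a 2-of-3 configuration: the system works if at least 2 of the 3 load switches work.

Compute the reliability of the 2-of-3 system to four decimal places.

0.9073

R = Σ_{i=2}^{3} C(3,i) p^i (1−p)^{3−i} with p = 0.812
C(3,2)·0.812^2·0.188^1 = 0.371870
C(3,3)·0.812^3·0.188^0 = 0.535387
Sum = 0.9073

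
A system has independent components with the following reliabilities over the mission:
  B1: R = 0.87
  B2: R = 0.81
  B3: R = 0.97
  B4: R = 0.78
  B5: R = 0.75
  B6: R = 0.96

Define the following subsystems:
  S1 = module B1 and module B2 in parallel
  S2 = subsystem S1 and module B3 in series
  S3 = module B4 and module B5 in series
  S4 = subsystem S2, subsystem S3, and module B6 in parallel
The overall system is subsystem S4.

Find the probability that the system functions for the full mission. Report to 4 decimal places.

0.9991

Parallel (B1 and B2): 1 − (1 − 0.870000)(1 − 0.810000) = 0.975300
Series ([0.975300] and B3): 0.975300 × 0.970000 = 0.946041
Series (B4 and B5): 0.780000 × 0.750000 = 0.585000
Parallel ([0.946041], [0.585000], and B6): 1 − (1 − 0.946041)(1 − 0.585000)(1 − 0.960000) = 0.9991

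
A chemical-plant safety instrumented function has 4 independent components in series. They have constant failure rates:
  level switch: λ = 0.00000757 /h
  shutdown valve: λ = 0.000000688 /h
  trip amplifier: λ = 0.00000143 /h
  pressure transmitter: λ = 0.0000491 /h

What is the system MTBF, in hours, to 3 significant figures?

Series of exponential components: λ_sys = Σ λ_i
λ_sys = 0.00000757 + 0.000000688 + 0.00000143 + 0.0000491 = 5.8788e-05 /h
MTBF = 1 / λ_sys = 17000 h

17000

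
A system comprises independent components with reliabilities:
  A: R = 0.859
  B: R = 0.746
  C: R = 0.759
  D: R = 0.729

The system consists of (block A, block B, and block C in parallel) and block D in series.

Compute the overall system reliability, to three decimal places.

0.723

Parallel (A, B, and C): 1 − (1 − 0.85900)(1 − 0.74600)(1 − 0.75900) = 0.99137
Series ([0.99137] and D): 0.99137 × 0.72900 = 0.723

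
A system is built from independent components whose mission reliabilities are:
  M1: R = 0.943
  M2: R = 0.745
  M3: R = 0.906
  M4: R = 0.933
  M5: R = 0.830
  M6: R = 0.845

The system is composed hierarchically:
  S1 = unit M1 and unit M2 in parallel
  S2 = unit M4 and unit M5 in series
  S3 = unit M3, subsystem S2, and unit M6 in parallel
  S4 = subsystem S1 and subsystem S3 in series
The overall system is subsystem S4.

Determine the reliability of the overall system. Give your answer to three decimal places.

0.982

Parallel (M1 and M2): 1 − (1 − 0.94300)(1 − 0.74500) = 0.98547
Series (M4 and M5): 0.93300 × 0.83000 = 0.77439
Parallel (M3, [0.77439], and M6): 1 − (1 − 0.90600)(1 − 0.77439)(1 − 0.84500) = 0.99671
Series ([0.98547] and [0.99671]): 0.98547 × 0.99671 = 0.982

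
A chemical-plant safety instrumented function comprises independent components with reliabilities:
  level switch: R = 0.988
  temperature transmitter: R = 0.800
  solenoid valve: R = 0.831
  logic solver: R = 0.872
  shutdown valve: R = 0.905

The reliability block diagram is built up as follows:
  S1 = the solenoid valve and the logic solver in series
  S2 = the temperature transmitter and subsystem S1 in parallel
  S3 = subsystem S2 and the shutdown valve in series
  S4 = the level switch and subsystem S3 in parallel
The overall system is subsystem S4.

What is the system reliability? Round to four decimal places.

Series (solenoid valve and logic solver): 0.831000 × 0.872000 = 0.724632
Parallel (temperature transmitter and [0.724632]): 1 − (1 − 0.800000)(1 − 0.724632) = 0.944926
Series ([0.944926] and shutdown valve): 0.944926 × 0.905000 = 0.855158
Parallel (level switch and [0.855158]): 1 − (1 − 0.988000)(1 − 0.855158) = 0.9983

0.9983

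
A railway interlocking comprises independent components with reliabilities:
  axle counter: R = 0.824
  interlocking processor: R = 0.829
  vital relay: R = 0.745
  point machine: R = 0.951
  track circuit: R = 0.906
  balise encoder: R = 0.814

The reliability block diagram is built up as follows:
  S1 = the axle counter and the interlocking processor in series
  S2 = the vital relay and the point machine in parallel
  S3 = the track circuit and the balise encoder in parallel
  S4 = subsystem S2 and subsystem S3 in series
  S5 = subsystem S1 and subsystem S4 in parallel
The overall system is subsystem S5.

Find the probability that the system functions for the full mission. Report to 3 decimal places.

Series (axle counter and interlocking processor): 0.82400 × 0.82900 = 0.68310
Parallel (vital relay and point machine): 1 − (1 − 0.74500)(1 − 0.95100) = 0.98751
Parallel (track circuit and balise encoder): 1 − (1 − 0.90600)(1 − 0.81400) = 0.98252
Series ([0.98751] and [0.98252]): 0.98751 × 0.98252 = 0.97025
Parallel ([0.68310] and [0.97025]): 1 − (1 − 0.68310)(1 − 0.97025) = 0.991

0.991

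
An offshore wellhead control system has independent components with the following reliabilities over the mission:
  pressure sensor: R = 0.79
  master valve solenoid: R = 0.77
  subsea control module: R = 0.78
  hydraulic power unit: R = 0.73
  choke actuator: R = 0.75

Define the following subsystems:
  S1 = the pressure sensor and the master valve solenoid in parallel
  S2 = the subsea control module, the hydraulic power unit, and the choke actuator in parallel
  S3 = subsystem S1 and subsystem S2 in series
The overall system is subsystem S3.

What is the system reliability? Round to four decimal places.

0.9376

Parallel (pressure sensor and master valve solenoid): 1 − (1 − 0.790000)(1 − 0.770000) = 0.951700
Parallel (subsea control module, hydraulic power unit, and choke actuator): 1 − (1 − 0.780000)(1 − 0.730000)(1 − 0.750000) = 0.985150
Series ([0.951700] and [0.985150]): 0.951700 × 0.985150 = 0.9376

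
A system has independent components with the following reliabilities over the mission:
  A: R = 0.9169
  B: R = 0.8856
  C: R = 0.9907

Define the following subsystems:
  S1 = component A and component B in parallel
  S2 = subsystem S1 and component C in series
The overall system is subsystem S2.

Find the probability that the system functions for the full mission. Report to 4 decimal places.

0.9813

Parallel (A and B): 1 − (1 − 0.916900)(1 − 0.885600) = 0.990493
Series ([0.990493] and C): 0.990493 × 0.990700 = 0.9813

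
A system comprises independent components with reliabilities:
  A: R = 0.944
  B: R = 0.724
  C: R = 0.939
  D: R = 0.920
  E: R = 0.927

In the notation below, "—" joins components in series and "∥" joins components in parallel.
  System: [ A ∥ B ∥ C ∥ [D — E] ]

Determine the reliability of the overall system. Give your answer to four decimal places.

Series (D and E): 0.920000 × 0.927000 = 0.852840
Parallel (A, B, C, and [0.852840]): 1 − (1 − 0.944000)(1 − 0.724000)(1 − 0.939000)(1 − 0.852840) = 0.9999

0.9999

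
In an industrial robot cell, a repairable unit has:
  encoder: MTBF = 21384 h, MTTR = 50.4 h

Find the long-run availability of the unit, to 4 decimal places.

A(encoder) = MTBF/(MTBF+MTTR) = 21384/(21384+50.4) = 0.9976

0.9976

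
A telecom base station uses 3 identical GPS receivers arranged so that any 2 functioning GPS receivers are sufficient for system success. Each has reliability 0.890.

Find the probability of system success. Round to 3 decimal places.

R = Σ_{i=2}^{3} C(3,i) p^i (1−p)^{3−i} with p = 0.890
C(3,2)·0.890^2·0.110^1 = 0.26139
C(3,3)·0.890^3·0.110^0 = 0.70497
Sum = 0.966

0.966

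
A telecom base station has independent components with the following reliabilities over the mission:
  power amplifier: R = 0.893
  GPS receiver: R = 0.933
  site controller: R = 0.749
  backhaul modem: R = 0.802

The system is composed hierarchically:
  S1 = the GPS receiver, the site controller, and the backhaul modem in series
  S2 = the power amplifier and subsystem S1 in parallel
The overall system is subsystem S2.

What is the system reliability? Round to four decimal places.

Series (GPS receiver, site controller, and backhaul modem): 0.933000 × 0.749000 × 0.802000 = 0.560451
Parallel (power amplifier and [0.560451]): 1 − (1 − 0.893000)(1 − 0.560451) = 0.9530

0.9530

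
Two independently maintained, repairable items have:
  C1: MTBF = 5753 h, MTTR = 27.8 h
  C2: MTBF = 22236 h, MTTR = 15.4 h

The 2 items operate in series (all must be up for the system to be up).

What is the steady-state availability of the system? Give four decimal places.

A(C1) = MTBF/(MTBF+MTTR) = 5753/(5753+27.8) = 0.995191
A(C2) = MTBF/(MTBF+MTTR) = 22236/(22236+15.4) = 0.999308
Series availability: 0.995191 × 0.999308 = 0.9945

0.9945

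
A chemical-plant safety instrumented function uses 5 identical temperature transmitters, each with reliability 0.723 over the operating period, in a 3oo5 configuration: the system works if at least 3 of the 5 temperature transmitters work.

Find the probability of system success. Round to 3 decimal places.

0.866

R = Σ_{i=3}^{5} C(5,i) p^i (1−p)^{5−i} with p = 0.723
C(5,3)·0.723^3·0.277^2 = 0.28998
C(5,4)·0.723^4·0.277^1 = 0.37845
C(5,5)·0.723^5·0.277^0 = 0.19756
Sum = 0.866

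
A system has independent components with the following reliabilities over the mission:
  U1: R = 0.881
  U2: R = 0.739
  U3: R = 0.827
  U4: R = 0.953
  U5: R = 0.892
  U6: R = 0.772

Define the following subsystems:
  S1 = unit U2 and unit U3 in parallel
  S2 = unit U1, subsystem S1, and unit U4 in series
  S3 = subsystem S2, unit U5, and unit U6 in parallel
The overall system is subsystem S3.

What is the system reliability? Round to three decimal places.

0.995

Parallel (U2 and U3): 1 − (1 − 0.73900)(1 − 0.82700) = 0.95485
Series (U1, [0.95485], and U4): 0.88100 × 0.95485 × 0.95300 = 0.80169
Parallel ([0.80169], U5, and U6): 1 − (1 − 0.80169)(1 − 0.89200)(1 − 0.77200) = 0.995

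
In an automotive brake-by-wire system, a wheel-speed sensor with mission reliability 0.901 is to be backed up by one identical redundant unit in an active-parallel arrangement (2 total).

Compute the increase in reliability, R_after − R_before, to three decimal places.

R_before = 0.901
R_after = 1 − (1 − 0.901)^2 = 0.990
ΔR = 0.990 − 0.901 = 0.089

0.089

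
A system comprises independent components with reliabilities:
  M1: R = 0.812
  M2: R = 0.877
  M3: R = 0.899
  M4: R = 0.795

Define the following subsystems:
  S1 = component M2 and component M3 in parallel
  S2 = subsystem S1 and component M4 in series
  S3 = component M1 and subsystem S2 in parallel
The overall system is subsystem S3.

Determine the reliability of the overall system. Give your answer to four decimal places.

Parallel (M2 and M3): 1 − (1 − 0.877000)(1 − 0.899000) = 0.987577
Series ([0.987577] and M4): 0.987577 × 0.795000 = 0.785124
Parallel (M1 and [0.785124]): 1 − (1 − 0.812000)(1 − 0.785124) = 0.9596

0.9596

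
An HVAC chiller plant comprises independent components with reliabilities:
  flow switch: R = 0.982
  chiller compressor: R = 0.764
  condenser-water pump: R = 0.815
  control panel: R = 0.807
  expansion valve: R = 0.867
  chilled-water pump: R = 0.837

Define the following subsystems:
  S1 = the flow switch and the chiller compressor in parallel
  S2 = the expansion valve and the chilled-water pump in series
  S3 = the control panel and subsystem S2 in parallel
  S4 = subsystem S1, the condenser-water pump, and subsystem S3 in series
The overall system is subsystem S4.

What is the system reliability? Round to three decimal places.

Parallel (flow switch and chiller compressor): 1 − (1 − 0.98200)(1 − 0.76400) = 0.99575
Series (expansion valve and chilled-water pump): 0.86700 × 0.83700 = 0.72568
Parallel (control panel and [0.72568]): 1 − (1 − 0.80700)(1 − 0.72568) = 0.94706
Series ([0.99575], condenser-water pump, and [0.94706]): 0.99575 × 0.81500 × 0.94706 = 0.769

0.769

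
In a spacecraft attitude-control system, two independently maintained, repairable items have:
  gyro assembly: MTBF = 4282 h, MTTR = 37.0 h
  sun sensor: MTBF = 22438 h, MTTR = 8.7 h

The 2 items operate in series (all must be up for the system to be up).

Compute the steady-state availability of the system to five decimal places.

A(gyro assembly) = MTBF/(MTBF+MTTR) = 4282/(4282+37.0) = 0.991433
A(sun sensor) = MTBF/(MTBF+MTTR) = 22438/(22438+8.7) = 0.999612
Series availability: 0.991433 × 0.999612 = 0.99105

0.99105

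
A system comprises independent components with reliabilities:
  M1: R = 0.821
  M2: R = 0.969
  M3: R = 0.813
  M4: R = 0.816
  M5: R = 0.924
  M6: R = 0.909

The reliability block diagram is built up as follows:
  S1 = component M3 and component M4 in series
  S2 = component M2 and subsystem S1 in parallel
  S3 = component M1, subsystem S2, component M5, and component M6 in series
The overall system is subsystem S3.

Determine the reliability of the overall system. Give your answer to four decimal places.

0.6824

Series (M3 and M4): 0.813000 × 0.816000 = 0.663408
Parallel (M2 and [0.663408]): 1 − (1 − 0.969000)(1 − 0.663408) = 0.989566
Series (M1, [0.989566], M5, and M6): 0.821000 × 0.989566 × 0.924000 × 0.909000 = 0.6824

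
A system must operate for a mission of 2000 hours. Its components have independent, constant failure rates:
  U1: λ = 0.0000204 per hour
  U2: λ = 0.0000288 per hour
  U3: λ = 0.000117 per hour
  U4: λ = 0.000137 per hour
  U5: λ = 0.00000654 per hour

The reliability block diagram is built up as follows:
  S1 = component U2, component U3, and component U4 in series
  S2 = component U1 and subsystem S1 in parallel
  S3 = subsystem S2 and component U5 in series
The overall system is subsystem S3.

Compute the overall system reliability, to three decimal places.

0.970

R(U1) = exp(−0.0000204 × 2000) = 0.96002
R(U2) = exp(−0.0000288 × 2000) = 0.94403
R(U3) = exp(−0.000117 × 2000) = 0.79136
R(U4) = exp(−0.000137 × 2000) = 0.76033
R(U5) = exp(−0.00000654 × 2000) = 0.98701
Series (U2, U3, and U4): 0.94403 × 0.79136 × 0.76033 = 0.56802
Parallel (U1 and [0.56802]): 1 − (1 − 0.96002)(1 − 0.56802) = 0.98273
Series ([0.98273] and U5): 0.98273 × 0.98701 = 0.970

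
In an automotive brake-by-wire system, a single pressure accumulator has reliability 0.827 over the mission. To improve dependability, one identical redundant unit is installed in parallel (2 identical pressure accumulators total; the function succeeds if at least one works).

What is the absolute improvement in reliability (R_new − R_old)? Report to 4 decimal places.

0.1431

R_before = 0.827
R_after = 1 − (1 − 0.827)^2 = 0.9701
ΔR = 0.9701 − 0.827 = 0.1431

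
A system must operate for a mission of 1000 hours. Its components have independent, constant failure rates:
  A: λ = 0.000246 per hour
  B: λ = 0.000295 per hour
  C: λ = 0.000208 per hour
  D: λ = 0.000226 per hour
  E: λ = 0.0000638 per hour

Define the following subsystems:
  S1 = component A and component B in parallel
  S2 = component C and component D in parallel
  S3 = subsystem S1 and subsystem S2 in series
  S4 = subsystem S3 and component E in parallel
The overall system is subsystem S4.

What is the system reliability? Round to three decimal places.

R(A) = exp(−0.000246 × 1000) = 0.78192
R(B) = exp(−0.000295 × 1000) = 0.74453
R(C) = exp(−0.000208 × 1000) = 0.81221
R(D) = exp(−0.000226 × 1000) = 0.79772
R(E) = exp(−0.0000638 × 1000) = 0.93819
Parallel (A and B): 1 − (1 − 0.78192)(1 − 0.74453) = 0.94429
Parallel (C and D): 1 − (1 − 0.81221)(1 − 0.79772) = 0.96201
Series ([0.94429] and [0.96201]): 0.94429 × 0.96201 = 0.90842
Parallel ([0.90842] and E): 1 − (1 − 0.90842)(1 − 0.93819) = 0.994

0.994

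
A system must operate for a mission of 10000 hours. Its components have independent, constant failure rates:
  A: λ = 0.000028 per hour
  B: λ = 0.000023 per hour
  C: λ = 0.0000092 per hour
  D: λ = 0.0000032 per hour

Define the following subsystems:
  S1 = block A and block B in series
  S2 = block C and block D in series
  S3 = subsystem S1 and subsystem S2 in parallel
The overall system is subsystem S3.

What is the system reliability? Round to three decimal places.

R(A) = exp(−0.000028 × 10000) = 0.75578
R(B) = exp(−0.000023 × 10000) = 0.79453
R(C) = exp(−0.0000092 × 10000) = 0.91211
R(D) = exp(−0.0000032 × 10000) = 0.96851
Series (A and B): 0.75578 × 0.79453 = 0.60049
Series (C and D): 0.91211 × 0.96851 = 0.88339
Parallel ([0.60049] and [0.88339]): 1 − (1 − 0.60049)(1 − 0.88339) = 0.953

0.953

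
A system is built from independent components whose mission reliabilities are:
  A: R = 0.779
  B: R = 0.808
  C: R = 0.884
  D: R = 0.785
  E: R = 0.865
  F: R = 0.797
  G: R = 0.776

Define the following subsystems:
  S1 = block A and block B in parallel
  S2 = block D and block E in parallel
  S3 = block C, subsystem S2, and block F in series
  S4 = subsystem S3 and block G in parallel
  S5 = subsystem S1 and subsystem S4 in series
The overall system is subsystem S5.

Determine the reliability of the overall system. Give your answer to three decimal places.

Parallel (A and B): 1 − (1 − 0.77900)(1 − 0.80800) = 0.95757
Parallel (D and E): 1 − (1 − 0.78500)(1 − 0.86500) = 0.97098
Series (C, [0.97098], and F): 0.88400 × 0.97098 × 0.79700 = 0.68410
Parallel ([0.68410] and G): 1 − (1 − 0.68410)(1 − 0.77600) = 0.92924
Series ([0.95757] and [0.92924]): 0.95757 × 0.92924 = 0.890

0.890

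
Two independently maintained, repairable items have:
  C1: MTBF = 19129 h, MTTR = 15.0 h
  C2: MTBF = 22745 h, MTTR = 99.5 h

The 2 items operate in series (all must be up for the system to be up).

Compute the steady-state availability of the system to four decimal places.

0.9949

A(C1) = MTBF/(MTBF+MTTR) = 19129/(19129+15.0) = 0.999216
A(C2) = MTBF/(MTBF+MTTR) = 22745/(22745+99.5) = 0.995644
Series availability: 0.999216 × 0.995644 = 0.9949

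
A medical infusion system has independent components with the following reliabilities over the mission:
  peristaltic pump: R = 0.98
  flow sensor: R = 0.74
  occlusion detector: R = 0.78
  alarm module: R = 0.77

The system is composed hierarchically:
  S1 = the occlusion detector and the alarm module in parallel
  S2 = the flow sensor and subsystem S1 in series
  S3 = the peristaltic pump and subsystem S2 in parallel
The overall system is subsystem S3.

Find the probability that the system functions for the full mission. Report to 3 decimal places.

Parallel (occlusion detector and alarm module): 1 − (1 − 0.78000)(1 − 0.77000) = 0.94940
Series (flow sensor and [0.94940]): 0.74000 × 0.94940 = 0.70256
Parallel (peristaltic pump and [0.70256]): 1 − (1 − 0.98000)(1 − 0.70256) = 0.994

0.994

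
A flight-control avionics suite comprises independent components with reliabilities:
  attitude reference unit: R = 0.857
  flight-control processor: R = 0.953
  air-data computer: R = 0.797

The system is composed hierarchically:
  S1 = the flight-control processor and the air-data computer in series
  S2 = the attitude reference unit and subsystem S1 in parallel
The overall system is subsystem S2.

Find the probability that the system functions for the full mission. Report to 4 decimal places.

0.9656

Series (flight-control processor and air-data computer): 0.953000 × 0.797000 = 0.759541
Parallel (attitude reference unit and [0.759541]): 1 − (1 − 0.857000)(1 − 0.759541) = 0.9656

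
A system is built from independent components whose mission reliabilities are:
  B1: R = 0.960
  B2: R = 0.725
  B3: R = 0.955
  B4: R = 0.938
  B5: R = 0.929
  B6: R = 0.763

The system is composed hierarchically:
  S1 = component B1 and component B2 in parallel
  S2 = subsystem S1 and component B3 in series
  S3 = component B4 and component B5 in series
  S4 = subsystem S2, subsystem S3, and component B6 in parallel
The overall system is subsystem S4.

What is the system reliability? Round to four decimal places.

0.9983

Parallel (B1 and B2): 1 − (1 − 0.960000)(1 − 0.725000) = 0.989000
Series ([0.989000] and B3): 0.989000 × 0.955000 = 0.944495
Series (B4 and B5): 0.938000 × 0.929000 = 0.871402
Parallel ([0.944495], [0.871402], and B6): 1 − (1 − 0.944495)(1 − 0.871402)(1 − 0.763000) = 0.9983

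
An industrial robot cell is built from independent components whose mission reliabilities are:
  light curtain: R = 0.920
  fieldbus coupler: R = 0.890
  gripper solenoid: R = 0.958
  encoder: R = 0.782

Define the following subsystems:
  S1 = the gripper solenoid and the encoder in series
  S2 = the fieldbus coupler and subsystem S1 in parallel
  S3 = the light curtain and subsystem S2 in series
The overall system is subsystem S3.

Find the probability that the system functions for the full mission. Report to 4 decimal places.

Series (gripper solenoid and encoder): 0.958000 × 0.782000 = 0.749156
Parallel (fieldbus coupler and [0.749156]): 1 − (1 − 0.890000)(1 − 0.749156) = 0.972407
Series (light curtain and [0.972407]): 0.920000 × 0.972407 = 0.8946

0.8946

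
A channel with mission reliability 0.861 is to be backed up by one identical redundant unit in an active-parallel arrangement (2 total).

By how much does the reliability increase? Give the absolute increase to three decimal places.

0.120

R_before = 0.861
R_after = 1 − (1 − 0.861)^2 = 0.981
ΔR = 0.981 − 0.861 = 0.120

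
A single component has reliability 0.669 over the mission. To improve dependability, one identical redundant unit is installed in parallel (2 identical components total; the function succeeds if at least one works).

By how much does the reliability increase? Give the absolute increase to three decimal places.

0.221

R_before = 0.669
R_after = 1 − (1 − 0.669)^2 = 0.890
ΔR = 0.890 − 0.669 = 0.221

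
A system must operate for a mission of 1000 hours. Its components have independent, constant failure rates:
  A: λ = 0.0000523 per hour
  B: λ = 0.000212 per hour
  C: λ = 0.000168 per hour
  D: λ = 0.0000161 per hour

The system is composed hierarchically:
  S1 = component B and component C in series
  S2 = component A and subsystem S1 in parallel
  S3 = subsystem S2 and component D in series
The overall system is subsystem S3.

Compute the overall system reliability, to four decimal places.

R(A) = exp(−0.0000523 × 1000) = 0.949044
R(B) = exp(−0.000212 × 1000) = 0.808965
R(C) = exp(−0.000168 × 1000) = 0.845354
R(D) = exp(−0.0000161 × 1000) = 0.984029
Series (B and C): 0.808965 × 0.845354 = 0.683862
Parallel (A and [0.683862]): 1 − (1 − 0.949044)(1 − 0.683862) = 0.983891
Series ([0.983891] and D): 0.983891 × 0.984029 = 0.9682

0.9682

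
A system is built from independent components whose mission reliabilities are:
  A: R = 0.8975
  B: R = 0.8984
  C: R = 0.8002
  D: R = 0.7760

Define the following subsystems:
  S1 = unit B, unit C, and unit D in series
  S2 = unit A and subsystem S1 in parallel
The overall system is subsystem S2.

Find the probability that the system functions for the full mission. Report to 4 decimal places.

0.9547

Series (B, C, and D): 0.898400 × 0.800200 × 0.776000 = 0.557866
Parallel (A and [0.557866]): 1 − (1 − 0.897500)(1 − 0.557866) = 0.9547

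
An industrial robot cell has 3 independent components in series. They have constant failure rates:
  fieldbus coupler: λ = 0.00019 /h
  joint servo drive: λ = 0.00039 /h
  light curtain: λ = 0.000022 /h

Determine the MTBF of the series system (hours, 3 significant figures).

Series of exponential components: λ_sys = Σ λ_i
λ_sys = 0.00019 + 0.00039 + 0.000022 = 6.0200e-04 /h
MTBF = 1 / λ_sys = 1660 h

1660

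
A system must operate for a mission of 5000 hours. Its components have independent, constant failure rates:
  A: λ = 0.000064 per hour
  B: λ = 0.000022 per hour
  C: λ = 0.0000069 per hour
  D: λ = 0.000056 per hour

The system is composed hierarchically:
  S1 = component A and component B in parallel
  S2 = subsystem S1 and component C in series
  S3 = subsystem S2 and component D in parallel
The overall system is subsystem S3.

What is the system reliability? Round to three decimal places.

R(A) = exp(−0.000064 × 5000) = 0.72615
R(B) = exp(−0.000022 × 5000) = 0.89583
R(C) = exp(−0.0000069 × 5000) = 0.96609
R(D) = exp(−0.000056 × 5000) = 0.75578
Parallel (A and B): 1 − (1 − 0.72615)(1 − 0.89583) = 0.97147
Series ([0.97147] and C): 0.97147 × 0.96609 = 0.93853
Parallel ([0.93853] and D): 1 − (1 − 0.93853)(1 − 0.75578) = 0.985

0.985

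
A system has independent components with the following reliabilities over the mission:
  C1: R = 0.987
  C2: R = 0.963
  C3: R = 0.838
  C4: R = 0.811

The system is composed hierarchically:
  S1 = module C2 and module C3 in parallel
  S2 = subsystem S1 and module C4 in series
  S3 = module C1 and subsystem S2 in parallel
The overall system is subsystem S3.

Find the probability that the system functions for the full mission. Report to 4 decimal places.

0.9975

Parallel (C2 and C3): 1 − (1 − 0.963000)(1 − 0.838000) = 0.994006
Series ([0.994006] and C4): 0.994006 × 0.811000 = 0.806139
Parallel (C1 and [0.806139]): 1 − (1 − 0.987000)(1 − 0.806139) = 0.9975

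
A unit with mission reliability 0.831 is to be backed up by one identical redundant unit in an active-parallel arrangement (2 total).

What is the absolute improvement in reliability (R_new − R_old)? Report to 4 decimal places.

0.1404

R_before = 0.831
R_after = 1 − (1 − 0.831)^2 = 0.9714
ΔR = 0.9714 − 0.831 = 0.1404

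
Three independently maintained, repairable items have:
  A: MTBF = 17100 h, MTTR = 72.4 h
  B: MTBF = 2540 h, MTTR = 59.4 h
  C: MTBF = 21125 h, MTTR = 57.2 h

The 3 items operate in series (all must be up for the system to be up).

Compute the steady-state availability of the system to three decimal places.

A(A) = MTBF/(MTBF+MTTR) = 17100/(17100+72.4) = 0.995784
A(B) = MTBF/(MTBF+MTTR) = 2540/(2540+59.4) = 0.977149
A(C) = MTBF/(MTBF+MTTR) = 21125/(21125+57.2) = 0.997300
Series availability: 0.995784 × 0.977149 × 0.997300 = 0.970

0.970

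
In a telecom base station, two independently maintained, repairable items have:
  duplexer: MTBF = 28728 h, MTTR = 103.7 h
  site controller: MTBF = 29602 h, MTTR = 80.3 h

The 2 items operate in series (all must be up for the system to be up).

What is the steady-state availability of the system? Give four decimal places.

0.9937

A(duplexer) = MTBF/(MTBF+MTTR) = 28728/(28728+103.7) = 0.996403
A(site controller) = MTBF/(MTBF+MTTR) = 29602/(29602+80.3) = 0.997295
Series availability: 0.996403 × 0.997295 = 0.9937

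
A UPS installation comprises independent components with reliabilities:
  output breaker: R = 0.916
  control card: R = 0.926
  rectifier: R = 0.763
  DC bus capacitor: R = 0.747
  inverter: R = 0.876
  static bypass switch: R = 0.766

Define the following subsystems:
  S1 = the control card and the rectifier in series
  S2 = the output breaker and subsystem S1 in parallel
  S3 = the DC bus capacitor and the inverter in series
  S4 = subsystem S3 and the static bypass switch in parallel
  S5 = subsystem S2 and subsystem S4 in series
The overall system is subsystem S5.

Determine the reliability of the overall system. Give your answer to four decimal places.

0.8965

Series (control card and rectifier): 0.926000 × 0.763000 = 0.706538
Parallel (output breaker and [0.706538]): 1 − (1 − 0.916000)(1 − 0.706538) = 0.975349
Series (DC bus capacitor and inverter): 0.747000 × 0.876000 = 0.654372
Parallel ([0.654372] and static bypass switch): 1 − (1 − 0.654372)(1 − 0.766000) = 0.919123
Series ([0.975349] and [0.919123]): 0.975349 × 0.919123 = 0.8965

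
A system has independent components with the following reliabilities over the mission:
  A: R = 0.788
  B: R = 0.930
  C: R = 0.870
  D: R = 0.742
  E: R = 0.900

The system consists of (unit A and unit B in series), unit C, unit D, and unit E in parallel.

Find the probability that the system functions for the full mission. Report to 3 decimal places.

Series (A and B): 0.78800 × 0.93000 = 0.73284
Parallel ([0.73284], C, D, and E): 1 − (1 − 0.73284)(1 − 0.87000)(1 − 0.74200)(1 − 0.90000) = 0.999

0.999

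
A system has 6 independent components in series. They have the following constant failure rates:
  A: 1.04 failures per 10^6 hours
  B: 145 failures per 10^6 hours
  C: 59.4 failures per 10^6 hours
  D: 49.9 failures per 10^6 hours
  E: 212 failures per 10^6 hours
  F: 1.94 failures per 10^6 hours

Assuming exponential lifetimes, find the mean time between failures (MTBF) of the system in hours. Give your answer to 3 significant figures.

Series of exponential components: λ_sys = Σ λ_i
λ_sys = 0.00000104 + 0.000145 + 0.0000594 + 0.0000499 + 0.000212 + 0.00000194 = 4.6928e-04 /h
MTBF = 1 / λ_sys = 2130 h

2130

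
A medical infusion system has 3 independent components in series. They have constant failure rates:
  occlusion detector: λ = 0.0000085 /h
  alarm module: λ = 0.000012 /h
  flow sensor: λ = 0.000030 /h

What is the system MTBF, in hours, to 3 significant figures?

19800

Series of exponential components: λ_sys = Σ λ_i
λ_sys = 0.0000085 + 0.000012 + 0.000030 = 5.0500e-05 /h
MTBF = 1 / λ_sys = 19800 h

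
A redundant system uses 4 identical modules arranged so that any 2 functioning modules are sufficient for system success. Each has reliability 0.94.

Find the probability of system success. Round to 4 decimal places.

0.9992

R = Σ_{i=2}^{4} C(4,i) p^i (1−p)^{4−i} with p = 0.94
C(4,2)·0.94^2·0.06^2 = 0.019086
C(4,3)·0.94^3·0.06^1 = 0.199340
C(4,4)·0.94^4·0.06^0 = 0.780749
Sum = 0.9992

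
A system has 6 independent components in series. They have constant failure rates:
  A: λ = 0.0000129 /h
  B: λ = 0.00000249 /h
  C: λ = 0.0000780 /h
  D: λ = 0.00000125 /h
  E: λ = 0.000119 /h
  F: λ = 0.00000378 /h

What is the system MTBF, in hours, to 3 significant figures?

Series of exponential components: λ_sys = Σ λ_i
λ_sys = 0.0000129 + 0.00000249 + 0.0000780 + 0.00000125 + 0.000119 + 0.00000378 = 2.1742e-04 /h
MTBF = 1 / λ_sys = 4600 h

4600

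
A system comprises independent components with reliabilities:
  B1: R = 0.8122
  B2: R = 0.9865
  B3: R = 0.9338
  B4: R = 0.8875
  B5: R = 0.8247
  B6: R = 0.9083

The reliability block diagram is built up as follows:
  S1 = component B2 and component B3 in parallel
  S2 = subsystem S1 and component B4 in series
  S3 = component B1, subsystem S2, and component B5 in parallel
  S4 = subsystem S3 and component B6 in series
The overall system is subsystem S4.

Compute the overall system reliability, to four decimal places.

Parallel (B2 and B3): 1 − (1 − 0.986500)(1 − 0.933800) = 0.999106
Series ([0.999106] and B4): 0.999106 × 0.887500 = 0.886707
Parallel (B1, [0.886707], and B5): 1 − (1 − 0.812200)(1 − 0.886707)(1 − 0.824700) = 0.996270
Series ([0.996270] and B6): 0.996270 × 0.908300 = 0.9049

0.9049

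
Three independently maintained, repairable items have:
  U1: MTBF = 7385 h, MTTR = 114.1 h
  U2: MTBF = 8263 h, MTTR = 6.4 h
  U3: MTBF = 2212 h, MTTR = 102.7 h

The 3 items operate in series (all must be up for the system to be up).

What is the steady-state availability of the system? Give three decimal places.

A(U1) = MTBF/(MTBF+MTTR) = 7385/(7385+114.1) = 0.984785
A(U2) = MTBF/(MTBF+MTTR) = 8263/(8263+6.4) = 0.999226
A(U3) = MTBF/(MTBF+MTTR) = 2212/(2212+102.7) = 0.955631
Series availability: 0.984785 × 0.999226 × 0.955631 = 0.940

0.940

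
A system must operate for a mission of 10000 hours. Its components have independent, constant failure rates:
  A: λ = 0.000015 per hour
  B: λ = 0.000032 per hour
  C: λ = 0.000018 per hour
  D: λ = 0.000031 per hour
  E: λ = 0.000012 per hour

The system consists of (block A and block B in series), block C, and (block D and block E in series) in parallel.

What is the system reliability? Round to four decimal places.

0.9784

R(A) = exp(−0.000015 × 10000) = 0.860708
R(B) = exp(−0.000032 × 10000) = 0.726149
R(C) = exp(−0.000018 × 10000) = 0.835270
R(D) = exp(−0.000031 × 10000) = 0.733447
R(E) = exp(−0.000012 × 10000) = 0.886920
Series (A and B): 0.860708 × 0.726149 = 0.625002
Series (D and E): 0.733447 × 0.886920 = 0.650509
Parallel ([0.625002], C, and [0.650509]): 1 − (1 − 0.625002)(1 − 0.835270)(1 − 0.650509) = 0.9784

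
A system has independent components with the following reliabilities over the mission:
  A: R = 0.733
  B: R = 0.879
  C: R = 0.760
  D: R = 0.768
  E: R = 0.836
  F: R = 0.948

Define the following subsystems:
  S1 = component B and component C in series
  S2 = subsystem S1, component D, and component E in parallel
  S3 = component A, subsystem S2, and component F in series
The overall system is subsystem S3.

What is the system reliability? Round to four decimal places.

Series (B and C): 0.879000 × 0.760000 = 0.668040
Parallel ([0.668040], D, and E): 1 − (1 − 0.668040)(1 − 0.768000)(1 − 0.836000) = 0.987370
Series (A, [0.987370], and F): 0.733000 × 0.987370 × 0.948000 = 0.6861

0.6861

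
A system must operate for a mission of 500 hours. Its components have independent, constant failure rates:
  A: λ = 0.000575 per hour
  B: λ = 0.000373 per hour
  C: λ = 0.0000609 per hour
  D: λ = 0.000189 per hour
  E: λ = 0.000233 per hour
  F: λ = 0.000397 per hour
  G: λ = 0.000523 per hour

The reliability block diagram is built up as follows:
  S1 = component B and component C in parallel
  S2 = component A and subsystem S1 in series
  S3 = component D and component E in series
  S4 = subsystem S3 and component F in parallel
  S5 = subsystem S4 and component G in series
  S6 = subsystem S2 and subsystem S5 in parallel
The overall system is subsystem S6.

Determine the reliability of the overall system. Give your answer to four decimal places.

0.9349

R(A) = exp(−0.000575 × 500) = 0.750137
R(B) = exp(−0.000373 × 500) = 0.829859
R(C) = exp(−0.0000609 × 500) = 0.970009
R(D) = exp(−0.000189 × 500) = 0.909828
R(E) = exp(−0.000233 × 500) = 0.890030
R(F) = exp(−0.000397 × 500) = 0.819960
R(G) = exp(−0.000523 × 500) = 0.769896
Parallel (B and C): 1 − (1 − 0.829859)(1 − 0.970009) = 0.994897
Series (A and [0.994897]): 0.750137 × 0.994897 = 0.746309
Series (D and E): 0.909828 × 0.890030 = 0.809774
Parallel ([0.809774] and F): 1 − (1 − 0.809774)(1 − 0.819960) = 0.965752
Series ([0.965752] and G): 0.965752 × 0.769896 = 0.743529
Parallel ([0.746309] and [0.743529]): 1 − (1 − 0.746309)(1 − 0.743529) = 0.9349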